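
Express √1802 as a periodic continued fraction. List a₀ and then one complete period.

[42; 2, 4, 2, 84]

a₀ = ⌊√1802⌋ = 42.
With m₀=0, d₀=1 and mₖ₊₁ = dₖaₖ − mₖ, dₖ₊₁ = (n − mₖ₊₁²)/dₖ, aₖ₊₁ = ⌊(a₀+mₖ₊₁)/dₖ₊₁⌋:
  k=1: m=42, d=38, a=2
  k=2: m=34, d=17, a=4
  k=3: m=34, d=38, a=2
  k=4: m=42, d=1, a=84
d=1 and a=2a₀=84 at k=4, so the next step gives (m, d) = (42, 38) again — its k=1 value — and the period has length 4.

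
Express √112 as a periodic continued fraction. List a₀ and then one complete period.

[10; 1, 1, 2, 1, 1, 20]

a₀ = ⌊√112⌋ = 10.
With m₀=0, d₀=1 and mₖ₊₁ = dₖaₖ − mₖ, dₖ₊₁ = (n − mₖ₊₁²)/dₖ, aₖ₊₁ = ⌊(a₀+mₖ₊₁)/dₖ₊₁⌋:
  k=1: m=10, d=12, a=1
  k=2: m=2, d=9, a=1
  k=3: m=7, d=7, a=2
  k=4: m=7, d=9, a=1
  k=5: m=2, d=12, a=1
  k=6: m=10, d=1, a=20
d=1 and a=2a₀=20 at k=6, so the next step gives (m, d) = (10, 12) again — its k=1 value — and the period has length 6.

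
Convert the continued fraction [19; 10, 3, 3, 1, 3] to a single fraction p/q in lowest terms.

9644/505

Fold from the inside: start with 3/1.
  1 + 1/3 = 4/3
  3 + 3/4 = 15/4
  3 + 4/15 = 49/15
  10 + 15/49 = 505/49
  19 + 49/505 = 9644/505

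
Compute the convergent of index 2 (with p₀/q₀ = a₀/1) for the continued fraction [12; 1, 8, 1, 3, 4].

116/9

Using pₖ = aₖpₖ₋₁ + pₖ₋₂, qₖ = aₖqₖ₋₁ + qₖ₋₂ (with p₋₁=1, p₋₂=0, q₋₁=0, q₋₂=1):
  k=0: a=12, p=12, q=1
  k=1: a=1, p=13, q=1
  k=2: a=8, p=116, q=9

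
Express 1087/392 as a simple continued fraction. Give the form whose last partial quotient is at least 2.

1087 = 2*392 + 303
392 = 1*303 + 89
303 = 3*89 + 36
89 = 2*36 + 17
36 = 2*17 + 2
17 = 8*2 + 1
2 = 2*1 + 0  (stop)
So 1087/392 = [2; 1, 3, 2, 2, 8, 2].

[2; 1, 3, 2, 2, 8, 2]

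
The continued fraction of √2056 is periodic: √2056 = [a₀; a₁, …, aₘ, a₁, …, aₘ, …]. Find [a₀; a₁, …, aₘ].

a₀ = ⌊√2056⌋ = 45.
With m₀=0, d₀=1 and mₖ₊₁ = dₖaₖ − mₖ, dₖ₊₁ = (n − mₖ₊₁²)/dₖ, aₖ₊₁ = ⌊(a₀+mₖ₊₁)/dₖ₊₁⌋:
  k=1: m=45, d=31, a=2
  k=2: m=17, d=57, a=1
  k=3: m=40, d=8, a=10
  k=4: m=40, d=57, a=1
  k=5: m=17, d=31, a=2
  k=6: m=45, d=1, a=90
d=1 and a=2a₀=90 at k=6, so the next step gives (m, d) = (45, 31) again — its k=1 value — and the period has length 6.

[45; 2, 1, 10, 1, 2, 90]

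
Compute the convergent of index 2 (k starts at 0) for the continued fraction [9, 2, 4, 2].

Using pₖ = aₖpₖ₋₁ + pₖ₋₂, qₖ = aₖqₖ₋₁ + qₖ₋₂ (with p₋₁=1, p₋₂=0, q₋₁=0, q₋₂=1):
  k=0: a=9, p=9, q=1
  k=1: a=2, p=19, q=2
  k=2: a=4, p=85, q=9

85/9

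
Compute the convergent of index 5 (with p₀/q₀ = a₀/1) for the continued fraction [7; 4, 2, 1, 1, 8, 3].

1366/189

Using pₖ = aₖpₖ₋₁ + pₖ₋₂, qₖ = aₖqₖ₋₁ + qₖ₋₂ (with p₋₁=1, p₋₂=0, q₋₁=0, q₋₂=1):
  k=0: a=7, p=7, q=1
  k=1: a=4, p=29, q=4
  k=2: a=2, p=65, q=9
  k=3: a=1, p=94, q=13
  k=4: a=1, p=159, q=22
  k=5: a=8, p=1366, q=189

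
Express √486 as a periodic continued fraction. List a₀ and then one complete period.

[22; 22, 44]

a₀ = ⌊√486⌋ = 22.
With m₀=0, d₀=1 and mₖ₊₁ = dₖaₖ − mₖ, dₖ₊₁ = (n − mₖ₊₁²)/dₖ, aₖ₊₁ = ⌊(a₀+mₖ₊₁)/dₖ₊₁⌋:
  k=1: m=22, d=2, a=22
  k=2: m=22, d=1, a=44
d=1 and a=2a₀=44 at k=2, so the next step gives (m, d) = (22, 2) again — its k=1 value — and the period has length 2.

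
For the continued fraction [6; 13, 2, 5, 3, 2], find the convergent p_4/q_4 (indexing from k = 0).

2861/471

Using pₖ = aₖpₖ₋₁ + pₖ₋₂, qₖ = aₖqₖ₋₁ + qₖ₋₂ (with p₋₁=1, p₋₂=0, q₋₁=0, q₋₂=1):
  k=0: a=6, p=6, q=1
  k=1: a=13, p=79, q=13
  k=2: a=2, p=164, q=27
  k=3: a=5, p=899, q=148
  k=4: a=3, p=2861, q=471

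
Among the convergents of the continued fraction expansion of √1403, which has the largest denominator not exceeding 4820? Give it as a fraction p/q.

√1403 = [37; 2, 5, 3, 1, 3, 5, 2, 74, …] (period length 8).
Convergents:
  p_0/q_0 = 37/1
  p_1/q_1 = 75/2
  p_2/q_2 = 412/11
  p_3/q_3 = 1311/35
  p_4/q_4 = 1723/46
  p_5/q_5 = 6480/173
  p_6/q_6 = 34123/911
  p_7/q_7 = 74726/1995
  p_8/q_8 = 5563847/148541
q_7 = 1995 ≤ 4820 < 148541 = q_8, so the answer is 74726/1995.

74726/1995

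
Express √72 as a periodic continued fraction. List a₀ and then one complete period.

[8; 2, 16]

a₀ = ⌊√72⌋ = 8.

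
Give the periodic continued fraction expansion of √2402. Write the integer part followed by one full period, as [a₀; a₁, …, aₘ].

a₀ = ⌊√2402⌋ = 49.
With m₀=0, d₀=1 and mₖ₊₁ = dₖaₖ − mₖ, dₖ₊₁ = (n − mₖ₊₁²)/dₖ, aₖ₊₁ = ⌊(a₀+mₖ₊₁)/dₖ₊₁⌋:
  k=1: m=49, d=1, a=98
d=1 and a=2a₀=98 at k=1, so the next step gives (m, d) = (49, 1) again — its k=1 value — and the period has length 1.

[49; 98]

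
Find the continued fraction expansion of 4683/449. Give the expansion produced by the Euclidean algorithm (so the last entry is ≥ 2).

[10; 2, 3, 15, 1, 3]

4683 = 10·449 + 193
449 = 2·193 + 63
193 = 3·63 + 4
63 = 15·4 + 3
4 = 1·3 + 1
3 = 3·1 + 0  (stop)
So 4683/449 = [10; 2, 3, 15, 1, 3].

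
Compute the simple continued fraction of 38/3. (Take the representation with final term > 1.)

38 = 12×3 + 2
3 = 1×2 + 1
2 = 2×1 + 0  (stop)
So 38/3 = [12; 1, 2].

[12; 1, 2]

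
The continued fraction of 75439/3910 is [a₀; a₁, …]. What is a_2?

2

75439 = 19·3910 + 1149   →  a_0 = 19
3910 = 3·1149 + 463   →  a_1 = 3
1149 = 2·463 + 223   →  a_2 = 2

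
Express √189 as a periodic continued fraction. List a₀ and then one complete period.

[13; 1, 2, 1, 26]

a₀ = ⌊√189⌋ = 13.
With m₀=0, d₀=1 and mₖ₊₁ = dₖaₖ − mₖ, dₖ₊₁ = (n − mₖ₊₁²)/dₖ, aₖ₊₁ = ⌊(a₀+mₖ₊₁)/dₖ₊₁⌋:
  k=1: m=13, d=20, a=1
  k=2: m=7, d=7, a=2
  k=3: m=7, d=20, a=1
  k=4: m=13, d=1, a=26
d=1 and a=2a₀=26 at k=4, so the next step gives (m, d) = (13, 20) again — its k=1 value — and the period has length 4.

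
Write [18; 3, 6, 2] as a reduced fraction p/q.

Fold from the inside: start with 2/1.
  6 + 1/2 = 13/2
  3 + 2/13 = 41/13
  18 + 13/41 = 751/41

751/41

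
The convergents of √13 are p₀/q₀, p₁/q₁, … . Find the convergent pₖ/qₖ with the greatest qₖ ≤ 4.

√13 = [3; 1, 1, 1, 1, 6, …] (period length 5).
Convergents:
  p_0/q_0 = 3/1
  p_1/q_1 = 4/1
  p_2/q_2 = 7/2
  p_3/q_3 = 11/3
  p_4/q_4 = 18/5
q_3 = 3 ≤ 4 < 5 = q_4, so the answer is 11/3.

11/3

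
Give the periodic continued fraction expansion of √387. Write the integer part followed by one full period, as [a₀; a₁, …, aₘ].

[19; 1, 2, 19, 2, 1, 38]

a₀ = ⌊√387⌋ = 19.
With m₀=0, d₀=1 and mₖ₊₁ = dₖaₖ − mₖ, dₖ₊₁ = (n − mₖ₊₁²)/dₖ, aₖ₊₁ = ⌊(a₀+mₖ₊₁)/dₖ₊₁⌋:
  k=1: m=19, d=26, a=1
  k=2: m=7, d=13, a=2
  k=3: m=19, d=2, a=19
  k=4: m=19, d=13, a=2
  k=5: m=7, d=26, a=1
  k=6: m=19, d=1, a=38
d=1 and a=2a₀=38 at k=6, so the next step gives (m, d) = (19, 26) again — its k=1 value — and the period has length 6.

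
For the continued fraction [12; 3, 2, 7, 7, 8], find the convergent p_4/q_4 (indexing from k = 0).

Using pₖ = aₖpₖ₋₁ + pₖ₋₂, qₖ = aₖqₖ₋₁ + qₖ₋₂ (with p₋₁=1, p₋₂=0, q₋₁=0, q₋₂=1):
  k=0: a=12, p=12, q=1
  k=1: a=3, p=37, q=3
  k=2: a=2, p=86, q=7
  k=3: a=7, p=639, q=52
  k=4: a=7, p=4559, q=371

4559/371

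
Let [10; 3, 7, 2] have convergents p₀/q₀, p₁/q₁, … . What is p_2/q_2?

Using pₖ = aₖpₖ₋₁ + pₖ₋₂, qₖ = aₖqₖ₋₁ + qₖ₋₂ (with p₋₁=1, p₋₂=0, q₋₁=0, q₋₂=1):
  k=0: a=10, p=10, q=1
  k=1: a=3, p=31, q=3
  k=2: a=7, p=227, q=22

227/22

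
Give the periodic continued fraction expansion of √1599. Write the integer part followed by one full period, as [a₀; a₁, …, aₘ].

a₀ = ⌊√1599⌋ = 39.
With m₀=0, d₀=1 and mₖ₊₁ = dₖaₖ − mₖ, dₖ₊₁ = (n − mₖ₊₁²)/dₖ, aₖ₊₁ = ⌊(a₀+mₖ₊₁)/dₖ₊₁⌋:
  k=1: m=39, d=78, a=1
  k=2: m=39, d=1, a=78
d=1 and a=2a₀=78 at k=2, so the next step gives (m, d) = (39, 78) again — its k=1 value — and the period has length 2.

[39; 1, 78]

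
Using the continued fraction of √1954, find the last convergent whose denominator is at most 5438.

√1954 = [44; 4, 1, 9, 44, 9, 1, 4, 88, …] (period length 8).
Convergents:
  p_0/q_0 = 44/1
  p_1/q_1 = 177/4
  p_2/q_2 = 221/5
  p_3/q_3 = 2166/49
  p_4/q_4 = 95525/2161
  p_5/q_5 = 861891/19498
q_4 = 2161 ≤ 5438 < 19498 = q_5, so the answer is 95525/2161.

95525/2161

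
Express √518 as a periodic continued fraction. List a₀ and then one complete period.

[22; 1, 3, 6, 3, 1, 44]

a₀ = ⌊√518⌋ = 22.
With m₀=0, d₀=1 and mₖ₊₁ = dₖaₖ − mₖ, dₖ₊₁ = (n − mₖ₊₁²)/dₖ, aₖ₊₁ = ⌊(a₀+mₖ₊₁)/dₖ₊₁⌋:
  k=1: m=22, d=34, a=1
  k=2: m=12, d=11, a=3
  k=3: m=21, d=7, a=6
  k=4: m=21, d=11, a=3
  k=5: m=12, d=34, a=1
  k=6: m=22, d=1, a=44
d=1 and a=2a₀=44 at k=6, so the next step gives (m, d) = (22, 34) again — its k=1 value — and the period has length 6.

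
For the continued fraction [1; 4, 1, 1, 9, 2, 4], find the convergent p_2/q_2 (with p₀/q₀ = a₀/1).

Using pₖ = aₖpₖ₋₁ + pₖ₋₂, qₖ = aₖqₖ₋₁ + qₖ₋₂ (with p₋₁=1, p₋₂=0, q₋₁=0, q₋₂=1):
  k=0: a=1, p=1, q=1
  k=1: a=4, p=5, q=4
  k=2: a=1, p=6, q=5

6/5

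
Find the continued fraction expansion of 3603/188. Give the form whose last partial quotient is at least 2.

3603 = 19×188 + 31
188 = 6×31 + 2
31 = 15×2 + 1
2 = 2×1 + 0  (stop)
So 3603/188 = [19; 6, 15, 2].

[19; 6, 15, 2]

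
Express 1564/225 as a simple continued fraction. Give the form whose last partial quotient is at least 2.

1564 = 6*225 + 214
225 = 1*214 + 11
214 = 19*11 + 5
11 = 2*5 + 1
5 = 5*1 + 0  (stop)
So 1564/225 = [6; 1, 19, 2, 5].

[6; 1, 19, 2, 5]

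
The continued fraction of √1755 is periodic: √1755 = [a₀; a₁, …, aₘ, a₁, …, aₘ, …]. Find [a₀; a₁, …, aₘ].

a₀ = ⌊√1755⌋ = 41.

[41; 1, 8, 3, 8, 1, 82]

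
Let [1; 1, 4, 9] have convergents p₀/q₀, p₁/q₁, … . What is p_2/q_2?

9/5

Using pₖ = aₖpₖ₋₁ + pₖ₋₂, qₖ = aₖqₖ₋₁ + qₖ₋₂ (with p₋₁=1, p₋₂=0, q₋₁=0, q₋₂=1):
  k=0: a=1, p=1, q=1
  k=1: a=1, p=2, q=1
  k=2: a=4, p=9, q=5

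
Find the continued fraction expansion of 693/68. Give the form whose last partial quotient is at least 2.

[10; 5, 4, 3]

693 = 10×68 + 13
68 = 5×13 + 3
13 = 4×3 + 1
3 = 3×1 + 0  (stop)
So 693/68 = [10; 5, 4, 3].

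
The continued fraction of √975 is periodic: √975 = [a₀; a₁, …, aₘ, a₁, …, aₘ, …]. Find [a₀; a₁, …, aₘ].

a₀ = ⌊√975⌋ = 31.
With m₀=0, d₀=1 and mₖ₊₁ = dₖaₖ − mₖ, dₖ₊₁ = (n − mₖ₊₁²)/dₖ, aₖ₊₁ = ⌊(a₀+mₖ₊₁)/dₖ₊₁⌋:
  k=1: m=31, d=14, a=4
  k=2: m=25, d=25, a=2
  k=3: m=25, d=14, a=4
  k=4: m=31, d=1, a=62
d=1 and a=2a₀=62 at k=4, so the next step gives (m, d) = (31, 14) again — its k=1 value — and the period has length 4.

[31; 4, 2, 4, 62]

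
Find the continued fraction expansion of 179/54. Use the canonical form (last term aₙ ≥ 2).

[3; 3, 5, 1, 2]

179 = 3·54 + 17
54 = 3·17 + 3
17 = 5·3 + 2
3 = 1·2 + 1
2 = 2·1 + 0  (stop)
So 179/54 = [3; 3, 5, 1, 2].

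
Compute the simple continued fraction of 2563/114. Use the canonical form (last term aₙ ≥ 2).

2563 = 22*114 + 55
114 = 2*55 + 4
55 = 13*4 + 3
4 = 1*3 + 1
3 = 3*1 + 0  (stop)
So 2563/114 = [22; 2, 13, 1, 3].

[22; 2, 13, 1, 3]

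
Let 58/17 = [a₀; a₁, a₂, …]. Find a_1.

58 = 3·17 + 7   →  a_0 = 3
17 = 2·7 + 3   →  a_1 = 2

2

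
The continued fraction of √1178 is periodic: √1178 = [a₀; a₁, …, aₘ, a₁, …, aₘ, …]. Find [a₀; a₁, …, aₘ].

[34; 3, 9, 2, 9, 3, 68]

a₀ = ⌊√1178⌋ = 34.
With m₀=0, d₀=1 and mₖ₊₁ = dₖaₖ − mₖ, dₖ₊₁ = (n − mₖ₊₁²)/dₖ, aₖ₊₁ = ⌊(a₀+mₖ₊₁)/dₖ₊₁⌋:
  k=1: m=34, d=22, a=3
  k=2: m=32, d=7, a=9
  k=3: m=31, d=31, a=2
  k=4: m=31, d=7, a=9
  k=5: m=32, d=22, a=3
  k=6: m=34, d=1, a=68
d=1 and a=2a₀=68 at k=6, so the next step gives (m, d) = (34, 22) again — its k=1 value — and the period has length 6.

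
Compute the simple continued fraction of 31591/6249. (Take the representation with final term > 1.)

[5; 18, 16, 2, 10]

31591 = 5×6249 + 346
6249 = 18×346 + 21
346 = 16×21 + 10
21 = 2×10 + 1
10 = 10×1 + 0  (stop)
So 31591/6249 = [5; 18, 16, 2, 10].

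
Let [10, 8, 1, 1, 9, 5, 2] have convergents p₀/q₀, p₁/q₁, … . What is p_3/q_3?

172/17

Using pₖ = aₖpₖ₋₁ + pₖ₋₂, qₖ = aₖqₖ₋₁ + qₖ₋₂ (with p₋₁=1, p₋₂=0, q₋₁=0, q₋₂=1):
  k=0: a=10, p=10, q=1
  k=1: a=8, p=81, q=8
  k=2: a=1, p=91, q=9
  k=3: a=1, p=172, q=17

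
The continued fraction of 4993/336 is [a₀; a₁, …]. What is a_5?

2

4993 = 14·336 + 289   →  a_0 = 14
336 = 1·289 + 47   →  a_1 = 1
289 = 6·47 + 7   →  a_2 = 6
47 = 6·7 + 5   →  a_3 = 6
7 = 1·5 + 2   →  a_4 = 1
5 = 2·2 + 1   →  a_5 = 2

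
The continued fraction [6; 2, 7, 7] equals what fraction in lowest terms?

Fold from the inside: start with 7/1.
  7 + 1/7 = 50/7
  2 + 7/50 = 107/50
  6 + 50/107 = 692/107

692/107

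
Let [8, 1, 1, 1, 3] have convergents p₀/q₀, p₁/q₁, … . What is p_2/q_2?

Using pₖ = aₖpₖ₋₁ + pₖ₋₂, qₖ = aₖqₖ₋₁ + qₖ₋₂ (with p₋₁=1, p₋₂=0, q₋₁=0, q₋₂=1):
  k=0: a=8, p=8, q=1
  k=1: a=1, p=9, q=1
  k=2: a=1, p=17, q=2

17/2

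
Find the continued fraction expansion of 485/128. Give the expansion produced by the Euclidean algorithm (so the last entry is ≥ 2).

485 = 3×128 + 101
128 = 1×101 + 27
101 = 3×27 + 20
27 = 1×20 + 7
20 = 2×7 + 6
7 = 1×6 + 1
6 = 6×1 + 0  (stop)
So 485/128 = [3; 1, 3, 1, 2, 1, 6].

[3; 1, 3, 1, 2, 1, 6]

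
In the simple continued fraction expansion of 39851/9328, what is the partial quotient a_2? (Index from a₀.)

1

39851 = 4·9328 + 2539   →  a_0 = 4
9328 = 3·2539 + 1711   →  a_1 = 3
2539 = 1·1711 + 828   →  a_2 = 1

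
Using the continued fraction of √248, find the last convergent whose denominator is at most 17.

63/4

√248 = [15; 1, 2, 1, 30, …] (period length 4).
Convergents:
  p_0/q_0 = 15/1
  p_1/q_1 = 16/1
  p_2/q_2 = 47/3
  p_3/q_3 = 63/4
  p_4/q_4 = 1937/123
q_3 = 4 ≤ 17 < 123 = q_4, so the answer is 63/4.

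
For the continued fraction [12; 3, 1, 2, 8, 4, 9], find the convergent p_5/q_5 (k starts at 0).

Using pₖ = aₖpₖ₋₁ + pₖ₋₂, qₖ = aₖqₖ₋₁ + qₖ₋₂ (with p₋₁=1, p₋₂=0, q₋₁=0, q₋₂=1):
  k=0: a=12, p=12, q=1
  k=1: a=3, p=37, q=3
  k=2: a=1, p=49, q=4
  k=3: a=2, p=135, q=11
  k=4: a=8, p=1129, q=92
  k=5: a=4, p=4651, q=379

4651/379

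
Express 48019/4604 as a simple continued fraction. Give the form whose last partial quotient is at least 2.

[10; 2, 3, 15, 1, 3, 10]

48019 = 10·4604 + 1979
4604 = 2·1979 + 646
1979 = 3·646 + 41
646 = 15·41 + 31
41 = 1·31 + 10
31 = 3·10 + 1
10 = 10·1 + 0  (stop)
So 48019/4604 = [10; 2, 3, 15, 1, 3, 10].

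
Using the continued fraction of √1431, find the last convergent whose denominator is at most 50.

√1431 = [37; 1, 4, 1, 4, 1, 74, …] (period length 6).
Convergents:
  p_0/q_0 = 37/1
  p_1/q_1 = 38/1
  p_2/q_2 = 189/5
  p_3/q_3 = 227/6
  p_4/q_4 = 1097/29
  p_5/q_5 = 1324/35
  p_6/q_6 = 99073/2619
q_5 = 35 ≤ 50 < 2619 = q_6, so the answer is 1324/35.

1324/35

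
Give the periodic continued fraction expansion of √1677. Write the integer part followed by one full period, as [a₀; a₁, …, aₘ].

a₀ = ⌊√1677⌋ = 40.

[40; 1, 19, 2, 19, 1, 80]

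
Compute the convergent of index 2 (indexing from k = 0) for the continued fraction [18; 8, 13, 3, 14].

1903/105

Using pₖ = aₖpₖ₋₁ + pₖ₋₂, qₖ = aₖqₖ₋₁ + qₖ₋₂ (with p₋₁=1, p₋₂=0, q₋₁=0, q₋₂=1):
  k=0: a=18, p=18, q=1
  k=1: a=8, p=145, q=8
  k=2: a=13, p=1903, q=105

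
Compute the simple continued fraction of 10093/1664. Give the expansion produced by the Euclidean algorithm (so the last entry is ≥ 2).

[6; 15, 3, 1, 3, 7]

10093 = 6·1664 + 109
1664 = 15·109 + 29
109 = 3·29 + 22
29 = 1·22 + 7
22 = 3·7 + 1
7 = 7·1 + 0  (stop)
So 10093/1664 = [6; 15, 3, 1, 3, 7].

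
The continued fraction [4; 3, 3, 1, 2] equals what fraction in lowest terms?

155/36

Fold from the inside: start with 2/1.
  1 + 1/2 = 3/2
  3 + 2/3 = 11/3
  3 + 3/11 = 36/11
  4 + 11/36 = 155/36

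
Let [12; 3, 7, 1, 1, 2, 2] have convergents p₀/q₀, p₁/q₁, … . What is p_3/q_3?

308/25

Using pₖ = aₖpₖ₋₁ + pₖ₋₂, qₖ = aₖqₖ₋₁ + qₖ₋₂ (with p₋₁=1, p₋₂=0, q₋₁=0, q₋₂=1):
  k=0: a=12, p=12, q=1
  k=1: a=3, p=37, q=3
  k=2: a=7, p=271, q=22
  k=3: a=1, p=308, q=25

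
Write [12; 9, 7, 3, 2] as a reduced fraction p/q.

5643/466

Fold from the inside: start with 2/1.
  3 + 1/2 = 7/2
  7 + 2/7 = 51/7
  9 + 7/51 = 466/51
  12 + 51/466 = 5643/466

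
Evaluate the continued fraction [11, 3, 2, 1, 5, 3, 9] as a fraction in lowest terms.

19049/1686

Fold from the inside: start with 9/1.
  3 + 1/9 = 28/9
  5 + 9/28 = 149/28
  1 + 28/149 = 177/149
  2 + 149/177 = 503/177
  3 + 177/503 = 1686/503
  11 + 503/1686 = 19049/1686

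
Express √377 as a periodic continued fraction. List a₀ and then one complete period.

[19; 2, 2, 2, 38]

a₀ = ⌊√377⌋ = 19.
With m₀=0, d₀=1 and mₖ₊₁ = dₖaₖ − mₖ, dₖ₊₁ = (n − mₖ₊₁²)/dₖ, aₖ₊₁ = ⌊(a₀+mₖ₊₁)/dₖ₊₁⌋:
  k=1: m=19, d=16, a=2
  k=2: m=13, d=13, a=2
  k=3: m=13, d=16, a=2
  k=4: m=19, d=1, a=38
d=1 and a=2a₀=38 at k=4, so the next step gives (m, d) = (19, 16) again — its k=1 value — and the period has length 4.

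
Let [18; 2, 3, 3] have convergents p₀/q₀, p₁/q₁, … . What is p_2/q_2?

129/7

Using pₖ = aₖpₖ₋₁ + pₖ₋₂, qₖ = aₖqₖ₋₁ + qₖ₋₂ (with p₋₁=1, p₋₂=0, q₋₁=0, q₋₂=1):
  k=0: a=18, p=18, q=1
  k=1: a=2, p=37, q=2
  k=2: a=3, p=129, q=7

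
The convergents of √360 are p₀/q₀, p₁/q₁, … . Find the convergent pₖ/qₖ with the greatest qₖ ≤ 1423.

26658/1405

√360 = [18; 1, 36, …] (period length 2).
Convergents:
  p_0/q_0 = 18/1
  p_1/q_1 = 19/1
  p_2/q_2 = 702/37
  p_3/q_3 = 721/38
  p_4/q_4 = 26658/1405
  p_5/q_5 = 27379/1443
q_4 = 1405 ≤ 1423 < 1443 = q_5, so the answer is 26658/1405.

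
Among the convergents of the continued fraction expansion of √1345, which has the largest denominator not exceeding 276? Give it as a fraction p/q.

4841/132

√1345 = [36; 1, 2, 14, 2, 1, 72, …] (period length 6).
Convergents:
  p_0/q_0 = 36/1
  p_1/q_1 = 37/1
  p_2/q_2 = 110/3
  p_3/q_3 = 1577/43
  p_4/q_4 = 3264/89
  p_5/q_5 = 4841/132
  p_6/q_6 = 351816/9593
q_5 = 132 ≤ 276 < 9593 = q_6, so the answer is 4841/132.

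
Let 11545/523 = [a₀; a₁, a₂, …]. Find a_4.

3

11545 = 22·523 + 39   →  a_0 = 22
523 = 13·39 + 16   →  a_1 = 13
39 = 2·16 + 7   →  a_2 = 2
16 = 2·7 + 2   →  a_3 = 2
7 = 3·2 + 1   →  a_4 = 3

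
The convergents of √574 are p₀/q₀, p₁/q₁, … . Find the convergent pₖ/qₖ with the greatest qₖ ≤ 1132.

√574 = [23; 1, 22, 1, 46, …] (period length 4).
Convergents:
  p_0/q_0 = 23/1
  p_1/q_1 = 24/1
  p_2/q_2 = 551/23
  p_3/q_3 = 575/24
  p_4/q_4 = 27001/1127
  p_5/q_5 = 27576/1151
q_4 = 1127 ≤ 1132 < 1151 = q_5, so the answer is 27001/1127.

27001/1127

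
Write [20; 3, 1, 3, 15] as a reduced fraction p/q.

4641/229

Using pₖ = aₖpₖ₋₁ + pₖ₋₂ and qₖ = aₖqₖ₋₁ + qₖ₋₂:
  k=0: a=20, p=20, q=1
  k=1: a=3, p=61, q=3
  k=2: a=1, p=81, q=4
  k=3: a=3, p=304, q=15
  k=4: a=15, p=4641, q=229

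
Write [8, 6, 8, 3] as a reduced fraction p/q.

1249/153

Using pₖ = aₖpₖ₋₁ + pₖ₋₂ and qₖ = aₖqₖ₋₁ + qₖ₋₂:
  k=0: a=8, p=8, q=1
  k=1: a=6, p=49, q=6
  k=2: a=8, p=400, q=49
  k=3: a=3, p=1249, q=153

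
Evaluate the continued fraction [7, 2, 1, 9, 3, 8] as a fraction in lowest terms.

Using pₖ = aₖpₖ₋₁ + pₖ₋₂ and qₖ = aₖqₖ₋₁ + qₖ₋₂:
  k=0: a=7, p=7, q=1
  k=1: a=2, p=15, q=2
  k=2: a=1, p=22, q=3
  k=3: a=9, p=213, q=29
  k=4: a=3, p=661, q=90
  k=5: a=8, p=5501, q=749

5501/749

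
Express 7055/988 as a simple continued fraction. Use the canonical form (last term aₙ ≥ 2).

[7; 7, 9, 3, 1, 3]

7055 = 7*988 + 139
988 = 7*139 + 15
139 = 9*15 + 4
15 = 3*4 + 3
4 = 1*3 + 1
3 = 3*1 + 0  (stop)
So 7055/988 = [7; 7, 9, 3, 1, 3].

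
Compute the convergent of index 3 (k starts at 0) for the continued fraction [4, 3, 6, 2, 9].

177/41

Using pₖ = aₖpₖ₋₁ + pₖ₋₂, qₖ = aₖqₖ₋₁ + qₖ₋₂ (with p₋₁=1, p₋₂=0, q₋₁=0, q₋₂=1):
  k=0: a=4, p=4, q=1
  k=1: a=3, p=13, q=3
  k=2: a=6, p=82, q=19
  k=3: a=2, p=177, q=41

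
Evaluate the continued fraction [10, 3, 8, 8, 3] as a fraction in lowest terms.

Fold from the inside: start with 3/1.
  8 + 1/3 = 25/3
  8 + 3/25 = 203/25
  3 + 25/203 = 634/203
  10 + 203/634 = 6543/634

6543/634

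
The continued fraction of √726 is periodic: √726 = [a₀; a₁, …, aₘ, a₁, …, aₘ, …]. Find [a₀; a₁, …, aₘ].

a₀ = ⌊√726⌋ = 26.
With m₀=0, d₀=1 and mₖ₊₁ = dₖaₖ − mₖ, dₖ₊₁ = (n − mₖ₊₁²)/dₖ, aₖ₊₁ = ⌊(a₀+mₖ₊₁)/dₖ₊₁⌋:
  k=1: m=26, d=50, a=1
  k=2: m=24, d=3, a=16
  k=3: m=24, d=50, a=1
  k=4: m=26, d=1, a=52
d=1 and a=2a₀=52 at k=4, so the next step gives (m, d) = (26, 50) again — its k=1 value — and the period has length 4.

[26; 1, 16, 1, 52]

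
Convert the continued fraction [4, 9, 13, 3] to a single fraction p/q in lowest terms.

1492/363

Fold from the inside: start with 3/1.
  13 + 1/3 = 40/3
  9 + 3/40 = 363/40
  4 + 40/363 = 1492/363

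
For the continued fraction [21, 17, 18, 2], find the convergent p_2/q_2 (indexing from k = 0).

6465/307

Using pₖ = aₖpₖ₋₁ + pₖ₋₂, qₖ = aₖqₖ₋₁ + qₖ₋₂ (with p₋₁=1, p₋₂=0, q₋₁=0, q₋₂=1):
  k=0: a=21, p=21, q=1
  k=1: a=17, p=358, q=17
  k=2: a=18, p=6465, q=307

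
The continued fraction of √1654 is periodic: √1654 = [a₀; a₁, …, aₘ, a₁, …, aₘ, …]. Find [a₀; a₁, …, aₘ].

[40; 1, 2, 40, 2, 1, 80]

a₀ = ⌊√1654⌋ = 40.
With m₀=0, d₀=1 and mₖ₊₁ = dₖaₖ − mₖ, dₖ₊₁ = (n − mₖ₊₁²)/dₖ, aₖ₊₁ = ⌊(a₀+mₖ₊₁)/dₖ₊₁⌋:
  k=1: m=40, d=54, a=1
  k=2: m=14, d=27, a=2
  k=3: m=40, d=2, a=40
  k=4: m=40, d=27, a=2
  k=5: m=14, d=54, a=1
  k=6: m=40, d=1, a=80
d=1 and a=2a₀=80 at k=6, so the next step gives (m, d) = (40, 54) again — its k=1 value — and the period has length 6.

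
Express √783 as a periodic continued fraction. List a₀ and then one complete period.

a₀ = ⌊√783⌋ = 27.
With m₀=0, d₀=1 and mₖ₊₁ = dₖaₖ − mₖ, dₖ₊₁ = (n − mₖ₊₁²)/dₖ, aₖ₊₁ = ⌊(a₀+mₖ₊₁)/dₖ₊₁⌋:
  k=1: m=27, d=54, a=1
  k=2: m=27, d=1, a=54
d=1 and a=2a₀=54 at k=2, so the next step gives (m, d) = (27, 54) again — its k=1 value — and the period has length 2.

[27; 1, 54]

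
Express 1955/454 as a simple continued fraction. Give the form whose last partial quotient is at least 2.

[4; 3, 3, 1, 3, 9]

1955 = 4*454 + 139
454 = 3*139 + 37
139 = 3*37 + 28
37 = 1*28 + 9
28 = 3*9 + 1
9 = 9*1 + 0  (stop)
So 1955/454 = [4; 3, 3, 1, 3, 9].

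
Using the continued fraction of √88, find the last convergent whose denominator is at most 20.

75/8

√88 = [9; 2, 1, 1, 1, 2, 18, …] (period length 6).
Convergents:
  p_0/q_0 = 9/1
  p_1/q_1 = 19/2
  p_2/q_2 = 28/3
  p_3/q_3 = 47/5
  p_4/q_4 = 75/8
  p_5/q_5 = 197/21
q_4 = 8 ≤ 20 < 21 = q_5, so the answer is 75/8.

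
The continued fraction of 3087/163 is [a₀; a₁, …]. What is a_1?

1

3087 = 18·163 + 153   →  a_0 = 18
163 = 1·153 + 10   →  a_1 = 1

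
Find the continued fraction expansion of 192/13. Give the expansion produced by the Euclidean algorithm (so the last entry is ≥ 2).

192 = 14*13 + 10
13 = 1*10 + 3
10 = 3*3 + 1
3 = 3*1 + 0  (stop)
So 192/13 = [14; 1, 3, 3].

[14; 1, 3, 3]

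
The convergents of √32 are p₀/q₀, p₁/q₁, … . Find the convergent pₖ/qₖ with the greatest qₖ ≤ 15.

17/3

√32 = [5; 1, 1, 1, 10, …] (period length 4).
Convergents:
  p_0/q_0 = 5/1
  p_1/q_1 = 6/1
  p_2/q_2 = 11/2
  p_3/q_3 = 17/3
  p_4/q_4 = 181/32
q_3 = 3 ≤ 15 < 32 = q_4, so the answer is 17/3.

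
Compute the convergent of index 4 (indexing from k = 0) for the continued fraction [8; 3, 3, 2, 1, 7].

Using pₖ = aₖpₖ₋₁ + pₖ₋₂, qₖ = aₖqₖ₋₁ + qₖ₋₂ (with p₋₁=1, p₋₂=0, q₋₁=0, q₋₂=1):
  k=0: a=8, p=8, q=1
  k=1: a=3, p=25, q=3
  k=2: a=3, p=83, q=10
  k=3: a=2, p=191, q=23
  k=4: a=1, p=274, q=33

274/33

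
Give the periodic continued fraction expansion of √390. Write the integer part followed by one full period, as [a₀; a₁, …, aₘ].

a₀ = ⌊√390⌋ = 19.

[19; 1, 2, 1, 38]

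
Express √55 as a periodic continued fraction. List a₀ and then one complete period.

[7; 2, 2, 2, 14]

a₀ = ⌊√55⌋ = 7.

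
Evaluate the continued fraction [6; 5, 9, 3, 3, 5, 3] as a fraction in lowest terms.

49746/8029

Fold from the inside: start with 3/1.
  5 + 1/3 = 16/3
  3 + 3/16 = 51/16
  3 + 16/51 = 169/51
  9 + 51/169 = 1572/169
  5 + 169/1572 = 8029/1572
  6 + 1572/8029 = 49746/8029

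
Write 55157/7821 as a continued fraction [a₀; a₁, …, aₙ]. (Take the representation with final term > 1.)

[7; 19, 13, 4, 2, 3]

55157 = 7×7821 + 410
7821 = 19×410 + 31
410 = 13×31 + 7
31 = 4×7 + 3
7 = 2×3 + 1
3 = 3×1 + 0  (stop)
So 55157/7821 = [7; 19, 13, 4, 2, 3].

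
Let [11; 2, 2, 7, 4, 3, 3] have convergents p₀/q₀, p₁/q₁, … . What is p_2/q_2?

Using pₖ = aₖpₖ₋₁ + pₖ₋₂, qₖ = aₖqₖ₋₁ + qₖ₋₂ (with p₋₁=1, p₋₂=0, q₋₁=0, q₋₂=1):
  k=0: a=11, p=11, q=1
  k=1: a=2, p=23, q=2
  k=2: a=2, p=57, q=5

57/5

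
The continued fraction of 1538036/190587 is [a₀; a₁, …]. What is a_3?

2

1538036 = 8·190587 + 13340   →  a_0 = 8
190587 = 14·13340 + 3827   →  a_1 = 14
13340 = 3·3827 + 1859   →  a_2 = 3
3827 = 2·1859 + 109   →  a_3 = 2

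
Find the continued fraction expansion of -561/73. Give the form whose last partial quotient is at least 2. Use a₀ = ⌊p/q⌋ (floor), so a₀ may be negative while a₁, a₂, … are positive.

-561 = -8×73 + 23
73 = 3×23 + 4
23 = 5×4 + 3
4 = 1×3 + 1
3 = 3×1 + 0  (stop)
So -561/73 = [-8; 3, 5, 1, 3].

[-8; 3, 5, 1, 3]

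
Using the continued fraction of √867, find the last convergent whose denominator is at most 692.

√867 = [29; 2, 4, 29, 4, 2, 58, …] (period length 6).
Convergents:
  p_0/q_0 = 29/1
  p_1/q_1 = 59/2
  p_2/q_2 = 265/9
  p_3/q_3 = 7744/263
  p_4/q_4 = 31241/1061
q_3 = 263 ≤ 692 < 1061 = q_4, so the answer is 7744/263.

7744/263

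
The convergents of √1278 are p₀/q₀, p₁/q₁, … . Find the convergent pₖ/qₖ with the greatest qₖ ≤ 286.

10117/283

√1278 = [35; 1, 2, 1, 70, …] (period length 4).
Convergents:
  p_0/q_0 = 35/1
  p_1/q_1 = 36/1
  p_2/q_2 = 107/3
  p_3/q_3 = 143/4
  p_4/q_4 = 10117/283
  p_5/q_5 = 10260/287
q_4 = 283 ≤ 286 < 287 = q_5, so the answer is 10117/283.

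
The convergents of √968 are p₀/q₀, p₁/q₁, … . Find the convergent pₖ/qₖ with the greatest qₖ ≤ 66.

√968 = [31; 8, 1, 6, 1, 8, 62, …] (period length 6).
Convergents:
  p_0/q_0 = 31/1
  p_1/q_1 = 249/8
  p_2/q_2 = 280/9
  p_3/q_3 = 1929/62
  p_4/q_4 = 2209/71
q_3 = 62 ≤ 66 < 71 = q_4, so the answer is 1929/62.

1929/62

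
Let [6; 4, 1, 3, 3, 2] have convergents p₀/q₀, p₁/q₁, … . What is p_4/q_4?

Using pₖ = aₖpₖ₋₁ + pₖ₋₂, qₖ = aₖqₖ₋₁ + qₖ₋₂ (with p₋₁=1, p₋₂=0, q₋₁=0, q₋₂=1):
  k=0: a=6, p=6, q=1
  k=1: a=4, p=25, q=4
  k=2: a=1, p=31, q=5
  k=3: a=3, p=118, q=19
  k=4: a=3, p=385, q=62

385/62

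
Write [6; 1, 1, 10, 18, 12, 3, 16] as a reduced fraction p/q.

1504029/230549

Fold from the inside: start with 16/1.
  3 + 1/16 = 49/16
  12 + 16/49 = 604/49
  18 + 49/604 = 10921/604
  10 + 604/10921 = 109814/10921
  1 + 10921/109814 = 120735/109814
  1 + 109814/120735 = 230549/120735
  6 + 120735/230549 = 1504029/230549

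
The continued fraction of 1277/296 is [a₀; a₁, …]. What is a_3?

2

1277 = 4·296 + 93   →  a_0 = 4
296 = 3·93 + 17   →  a_1 = 3
93 = 5·17 + 8   →  a_2 = 5
17 = 2·8 + 1   →  a_3 = 2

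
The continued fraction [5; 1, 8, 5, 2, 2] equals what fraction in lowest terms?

Using pₖ = aₖpₖ₋₁ + pₖ₋₂ and qₖ = aₖqₖ₋₁ + qₖ₋₂:
  k=0: a=5, p=5, q=1
  k=1: a=1, p=6, q=1
  k=2: a=8, p=53, q=9
  k=3: a=5, p=271, q=46
  k=4: a=2, p=595, q=101
  k=5: a=2, p=1461, q=248

1461/248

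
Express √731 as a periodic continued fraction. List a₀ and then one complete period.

a₀ = ⌊√731⌋ = 27.
With m₀=0, d₀=1 and mₖ₊₁ = dₖaₖ − mₖ, dₖ₊₁ = (n − mₖ₊₁²)/dₖ, aₖ₊₁ = ⌊(a₀+mₖ₊₁)/dₖ₊₁⌋:
  k=1: m=27, d=2, a=27
  k=2: m=27, d=1, a=54
d=1 and a=2a₀=54 at k=2, so the next step gives (m, d) = (27, 2) again — its k=1 value — and the period has length 2.

[27; 27, 54]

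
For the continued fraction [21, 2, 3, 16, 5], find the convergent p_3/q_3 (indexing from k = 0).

Using pₖ = aₖpₖ₋₁ + pₖ₋₂, qₖ = aₖqₖ₋₁ + qₖ₋₂ (with p₋₁=1, p₋₂=0, q₋₁=0, q₋₂=1):
  k=0: a=21, p=21, q=1
  k=1: a=2, p=43, q=2
  k=2: a=3, p=150, q=7
  k=3: a=16, p=2443, q=114

2443/114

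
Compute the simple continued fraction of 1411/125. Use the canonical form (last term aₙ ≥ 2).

[11; 3, 2, 8, 2]

1411 = 11·125 + 36
125 = 3·36 + 17
36 = 2·17 + 2
17 = 8·2 + 1
2 = 2·1 + 0  (stop)
So 1411/125 = [11; 3, 2, 8, 2].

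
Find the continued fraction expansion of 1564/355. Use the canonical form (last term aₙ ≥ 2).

1564 = 4*355 + 144
355 = 2*144 + 67
144 = 2*67 + 10
67 = 6*10 + 7
10 = 1*7 + 3
7 = 2*3 + 1
3 = 3*1 + 0  (stop)
So 1564/355 = [4; 2, 2, 6, 1, 2, 3].

[4; 2, 2, 6, 1, 2, 3]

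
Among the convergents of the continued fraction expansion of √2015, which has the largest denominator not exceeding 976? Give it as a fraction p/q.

√2015 = [44; 1, 7, 1, 88, …] (period length 4).
Convergents:
  p_0/q_0 = 44/1
  p_1/q_1 = 45/1
  p_2/q_2 = 359/8
  p_3/q_3 = 404/9
  p_4/q_4 = 35911/800
  p_5/q_5 = 36315/809
  p_6/q_6 = 290116/6463
q_5 = 809 ≤ 976 < 6463 = q_6, so the answer is 36315/809.

36315/809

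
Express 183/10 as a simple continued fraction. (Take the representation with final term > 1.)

[18; 3, 3]

183 = 18×10 + 3
10 = 3×3 + 1
3 = 3×1 + 0  (stop)
So 183/10 = [18; 3, 3].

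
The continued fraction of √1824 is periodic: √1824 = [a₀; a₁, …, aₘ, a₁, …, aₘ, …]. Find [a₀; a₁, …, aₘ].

[42; 1, 2, 2, 2, 1, 84]

a₀ = ⌊√1824⌋ = 42.
With m₀=0, d₀=1 and mₖ₊₁ = dₖaₖ − mₖ, dₖ₊₁ = (n − mₖ₊₁²)/dₖ, aₖ₊₁ = ⌊(a₀+mₖ₊₁)/dₖ₊₁⌋:
  k=1: m=42, d=60, a=1
  k=2: m=18, d=25, a=2
  k=3: m=32, d=32, a=2
  k=4: m=32, d=25, a=2
  k=5: m=18, d=60, a=1
  k=6: m=42, d=1, a=84
d=1 and a=2a₀=84 at k=6, so the next step gives (m, d) = (42, 60) again — its k=1 value — and the period has length 6.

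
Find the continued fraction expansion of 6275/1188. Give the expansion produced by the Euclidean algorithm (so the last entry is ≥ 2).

6275 = 5×1188 + 335
1188 = 3×335 + 183
335 = 1×183 + 152
183 = 1×152 + 31
152 = 4×31 + 28
31 = 1×28 + 3
28 = 9×3 + 1
3 = 3×1 + 0  (stop)
So 6275/1188 = [5; 3, 1, 1, 4, 1, 9, 3].

[5; 3, 1, 1, 4, 1, 9, 3]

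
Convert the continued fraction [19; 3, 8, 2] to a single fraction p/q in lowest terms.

Fold from the inside: start with 2/1.
  8 + 1/2 = 17/2
  3 + 2/17 = 53/17
  19 + 17/53 = 1024/53

1024/53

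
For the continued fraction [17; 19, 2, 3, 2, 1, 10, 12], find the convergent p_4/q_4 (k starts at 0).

5303/311

Using pₖ = aₖpₖ₋₁ + pₖ₋₂, qₖ = aₖqₖ₋₁ + qₖ₋₂ (with p₋₁=1, p₋₂=0, q₋₁=0, q₋₂=1):
  k=0: a=17, p=17, q=1
  k=1: a=19, p=324, q=19
  k=2: a=2, p=665, q=39
  k=3: a=3, p=2319, q=136
  k=4: a=2, p=5303, q=311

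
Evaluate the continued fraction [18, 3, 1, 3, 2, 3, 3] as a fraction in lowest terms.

Fold from the inside: start with 3/1.
  3 + 1/3 = 10/3
  2 + 3/10 = 23/10
  3 + 10/23 = 79/23
  1 + 23/79 = 102/79
  3 + 79/102 = 385/102
  18 + 102/385 = 7032/385

7032/385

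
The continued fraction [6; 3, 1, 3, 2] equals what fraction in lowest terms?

213/34

Using pₖ = aₖpₖ₋₁ + pₖ₋₂ and qₖ = aₖqₖ₋₁ + qₖ₋₂:
  k=0: a=6, p=6, q=1
  k=1: a=3, p=19, q=3
  k=2: a=1, p=25, q=4
  k=3: a=3, p=94, q=15
  k=4: a=2, p=213, q=34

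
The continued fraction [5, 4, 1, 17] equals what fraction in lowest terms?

Fold from the inside: start with 17/1.
  1 + 1/17 = 18/17
  4 + 17/18 = 89/18
  5 + 18/89 = 463/89

463/89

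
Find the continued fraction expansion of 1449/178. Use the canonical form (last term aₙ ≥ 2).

[8; 7, 8, 3]

1449 = 8×178 + 25
178 = 7×25 + 3
25 = 8×3 + 1
3 = 3×1 + 0  (stop)
So 1449/178 = [8; 7, 8, 3].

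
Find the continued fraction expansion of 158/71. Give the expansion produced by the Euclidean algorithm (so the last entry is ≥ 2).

[2; 4, 2, 3, 2]

158 = 2·71 + 16
71 = 4·16 + 7
16 = 2·7 + 2
7 = 3·2 + 1
2 = 2·1 + 0  (stop)
So 158/71 = [2; 4, 2, 3, 2].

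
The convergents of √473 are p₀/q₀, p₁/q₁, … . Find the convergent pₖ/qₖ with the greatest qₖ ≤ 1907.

√473 = [21; 1, 2, 1, 42, …] (period length 4).
Convergents:
  p_0/q_0 = 21/1
  p_1/q_1 = 22/1
  p_2/q_2 = 65/3
  p_3/q_3 = 87/4
  p_4/q_4 = 3719/171
  p_5/q_5 = 3806/175
  p_6/q_6 = 11331/521
  p_7/q_7 = 15137/696
  p_8/q_8 = 647085/29753
q_7 = 696 ≤ 1907 < 29753 = q_8, so the answer is 15137/696.

15137/696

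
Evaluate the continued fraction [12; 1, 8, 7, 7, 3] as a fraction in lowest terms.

18498/1435

Fold from the inside: start with 3/1.
  7 + 1/3 = 22/3
  7 + 3/22 = 157/22
  8 + 22/157 = 1278/157
  1 + 157/1278 = 1435/1278
  12 + 1278/1435 = 18498/1435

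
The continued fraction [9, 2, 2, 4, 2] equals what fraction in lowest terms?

461/49

Fold from the inside: start with 2/1.
  4 + 1/2 = 9/2
  2 + 2/9 = 20/9
  2 + 9/20 = 49/20
  9 + 20/49 = 461/49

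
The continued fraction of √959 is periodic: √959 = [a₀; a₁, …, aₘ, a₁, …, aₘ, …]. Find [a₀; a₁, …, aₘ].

[30; 1, 29, 1, 60]

a₀ = ⌊√959⌋ = 30.
With m₀=0, d₀=1 and mₖ₊₁ = dₖaₖ − mₖ, dₖ₊₁ = (n − mₖ₊₁²)/dₖ, aₖ₊₁ = ⌊(a₀+mₖ₊₁)/dₖ₊₁⌋:
  k=1: m=30, d=59, a=1
  k=2: m=29, d=2, a=29
  k=3: m=29, d=59, a=1
  k=4: m=30, d=1, a=60
d=1 and a=2a₀=60 at k=4, so the next step gives (m, d) = (30, 59) again — its k=1 value — and the period has length 4.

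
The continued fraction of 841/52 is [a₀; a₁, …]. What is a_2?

1

841 = 16·52 + 9   →  a_0 = 16
52 = 5·9 + 7   →  a_1 = 5
9 = 1·7 + 2   →  a_2 = 1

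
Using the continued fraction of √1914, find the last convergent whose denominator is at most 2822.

61249/1400

√1914 = [43; 1, 2, 1, 86, …] (period length 4).
Convergents:
  p_0/q_0 = 43/1
  p_1/q_1 = 44/1
  p_2/q_2 = 131/3
  p_3/q_3 = 175/4
  p_4/q_4 = 15181/347
  p_5/q_5 = 15356/351
  p_6/q_6 = 45893/1049
  p_7/q_7 = 61249/1400
  p_8/q_8 = 5313307/121449
q_7 = 1400 ≤ 2822 < 121449 = q_8, so the answer is 61249/1400.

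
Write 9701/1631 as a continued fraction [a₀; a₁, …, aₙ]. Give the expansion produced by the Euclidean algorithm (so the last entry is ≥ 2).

[5; 1, 18, 5, 3, 5]

9701 = 5·1631 + 1546
1631 = 1·1546 + 85
1546 = 18·85 + 16
85 = 5·16 + 5
16 = 3·5 + 1
5 = 5·1 + 0  (stop)
So 9701/1631 = [5; 1, 18, 5, 3, 5].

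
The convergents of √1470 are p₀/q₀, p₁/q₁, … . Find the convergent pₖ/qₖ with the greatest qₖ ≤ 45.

1687/44

√1470 = [38; 2, 1, 14, 1, 2, 76, …] (period length 6).
Convergents:
  p_0/q_0 = 38/1
  p_1/q_1 = 77/2
  p_2/q_2 = 115/3
  p_3/q_3 = 1687/44
  p_4/q_4 = 1802/47
q_3 = 44 ≤ 45 < 47 = q_4, so the answer is 1687/44.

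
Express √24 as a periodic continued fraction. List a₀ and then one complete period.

a₀ = ⌊√24⌋ = 4.
With m₀=0, d₀=1 and mₖ₊₁ = dₖaₖ − mₖ, dₖ₊₁ = (n − mₖ₊₁²)/dₖ, aₖ₊₁ = ⌊(a₀+mₖ₊₁)/dₖ₊₁⌋:
  k=1: m=4, d=8, a=1
  k=2: m=4, d=1, a=8
d=1 and a=2a₀=8 at k=2, so the next step gives (m, d) = (4, 8) again — its k=1 value — and the period has length 2.

[4; 1, 8]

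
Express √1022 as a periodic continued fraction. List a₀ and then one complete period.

a₀ = ⌊√1022⌋ = 31.
With m₀=0, d₀=1 and mₖ₊₁ = dₖaₖ − mₖ, dₖ₊₁ = (n − mₖ₊₁²)/dₖ, aₖ₊₁ = ⌊(a₀+mₖ₊₁)/dₖ₊₁⌋:
  k=1: m=31, d=61, a=1
  k=2: m=30, d=2, a=30
  k=3: m=30, d=61, a=1
  k=4: m=31, d=1, a=62
d=1 and a=2a₀=62 at k=4, so the next step gives (m, d) = (31, 61) again — its k=1 value — and the period has length 4.

[31; 1, 30, 1, 62]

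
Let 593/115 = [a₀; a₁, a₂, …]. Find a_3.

1

593 = 5·115 + 18   →  a_0 = 5
115 = 6·18 + 7   →  a_1 = 6
18 = 2·7 + 4   →  a_2 = 2
7 = 1·4 + 3   →  a_3 = 1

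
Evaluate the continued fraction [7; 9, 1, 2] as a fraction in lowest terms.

Using pₖ = aₖpₖ₋₁ + pₖ₋₂ and qₖ = aₖqₖ₋₁ + qₖ₋₂:
  k=0: a=7, p=7, q=1
  k=1: a=9, p=64, q=9
  k=2: a=1, p=71, q=10
  k=3: a=2, p=206, q=29

206/29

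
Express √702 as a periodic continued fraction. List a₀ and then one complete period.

a₀ = ⌊√702⌋ = 26.

[26; 2, 52]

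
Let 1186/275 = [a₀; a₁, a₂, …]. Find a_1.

3

1186 = 4·275 + 86   →  a_0 = 4
275 = 3·86 + 17   →  a_1 = 3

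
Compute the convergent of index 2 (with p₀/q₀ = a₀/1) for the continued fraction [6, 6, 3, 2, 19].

Using pₖ = aₖpₖ₋₁ + pₖ₋₂, qₖ = aₖqₖ₋₁ + qₖ₋₂ (with p₋₁=1, p₋₂=0, q₋₁=0, q₋₂=1):
  k=0: a=6, p=6, q=1
  k=1: a=6, p=37, q=6
  k=2: a=3, p=117, q=19

117/19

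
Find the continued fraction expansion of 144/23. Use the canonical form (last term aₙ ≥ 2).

[6; 3, 1, 5]

144 = 6×23 + 6
23 = 3×6 + 5
6 = 1×5 + 1
5 = 5×1 + 0  (stop)
So 144/23 = [6; 3, 1, 5].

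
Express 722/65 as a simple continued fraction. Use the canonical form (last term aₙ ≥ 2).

[11; 9, 3, 2]

722 = 11×65 + 7
65 = 9×7 + 2
7 = 3×2 + 1
2 = 2×1 + 0  (stop)
So 722/65 = [11; 9, 3, 2].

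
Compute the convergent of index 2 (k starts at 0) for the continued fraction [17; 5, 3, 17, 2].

Using pₖ = aₖpₖ₋₁ + pₖ₋₂, qₖ = aₖqₖ₋₁ + qₖ₋₂ (with p₋₁=1, p₋₂=0, q₋₁=0, q₋₂=1):
  k=0: a=17, p=17, q=1
  k=1: a=5, p=86, q=5
  k=2: a=3, p=275, q=16

275/16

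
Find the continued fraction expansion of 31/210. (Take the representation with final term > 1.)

[0; 6, 1, 3, 2, 3]

31 = 0×210 + 31
210 = 6×31 + 24
31 = 1×24 + 7
24 = 3×7 + 3
7 = 2×3 + 1
3 = 3×1 + 0  (stop)
So 31/210 = [0; 6, 1, 3, 2, 3].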